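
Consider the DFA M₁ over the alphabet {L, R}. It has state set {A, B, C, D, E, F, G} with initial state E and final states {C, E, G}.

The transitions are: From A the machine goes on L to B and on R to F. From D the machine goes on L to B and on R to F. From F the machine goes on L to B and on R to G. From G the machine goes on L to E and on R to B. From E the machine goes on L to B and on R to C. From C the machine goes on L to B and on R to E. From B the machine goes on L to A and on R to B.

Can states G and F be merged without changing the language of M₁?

No

States {D} cannot be reached from the start state, so discard them.
Initial partition by acceptance: {C,E,G} | {A,B,F}.
Split {C,E,G} by δ(·,L) → {C,E} and {G}.
On input R, block {A,B,F} splits into {A,B} and {F}.
Split {A,B} by δ(·,R) → {A} and {B}.
Stable partition: {C,E} | {A} | {G} | {F} | {B} — 5 equivalence classes.
G and F end up in different blocks, so they are distinguishable. For instance, the string 'ε' is accepted from only G.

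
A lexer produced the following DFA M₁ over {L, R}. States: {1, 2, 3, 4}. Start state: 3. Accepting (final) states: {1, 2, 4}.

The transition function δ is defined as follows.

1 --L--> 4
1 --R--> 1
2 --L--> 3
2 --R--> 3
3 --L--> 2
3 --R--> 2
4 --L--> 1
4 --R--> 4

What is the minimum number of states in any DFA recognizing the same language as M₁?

2

Reachable states from the start: {2,3}. Unreachable: {1,4} — drop them.
P0 = {2} | {3}.
The partition is now stable with 2 blocks: {2} | {3}.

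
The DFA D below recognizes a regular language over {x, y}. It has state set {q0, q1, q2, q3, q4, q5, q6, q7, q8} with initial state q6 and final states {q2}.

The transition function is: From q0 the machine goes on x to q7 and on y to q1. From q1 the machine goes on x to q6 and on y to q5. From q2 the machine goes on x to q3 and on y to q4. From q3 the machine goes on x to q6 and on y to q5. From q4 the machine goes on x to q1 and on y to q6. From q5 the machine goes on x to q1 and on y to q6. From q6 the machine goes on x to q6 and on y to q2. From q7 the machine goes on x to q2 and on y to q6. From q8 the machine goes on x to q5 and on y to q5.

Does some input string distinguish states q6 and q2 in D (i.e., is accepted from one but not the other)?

Yes

First remove the unreachable states {q0,q7,q8}; 6 states remain.
Start with accepting vs non-accepting: {q2} | {q1,q3,q4,q5,q6}.
Split {q1,q3,q4,q5,q6} by δ(·,y) → {q1,q3,q4,q5} and {q6}.
On input x, block {q1,q3,q4,q5} splits into {q1,q3} and {q4,q5}.
Stable partition: {q2} | {q1,q3} | {q6} | {q4,q5} — 4 equivalence classes.
q6 and q2 end up in different blocks, so they are distinguishable. For instance, the string 'ε' is accepted from only q2.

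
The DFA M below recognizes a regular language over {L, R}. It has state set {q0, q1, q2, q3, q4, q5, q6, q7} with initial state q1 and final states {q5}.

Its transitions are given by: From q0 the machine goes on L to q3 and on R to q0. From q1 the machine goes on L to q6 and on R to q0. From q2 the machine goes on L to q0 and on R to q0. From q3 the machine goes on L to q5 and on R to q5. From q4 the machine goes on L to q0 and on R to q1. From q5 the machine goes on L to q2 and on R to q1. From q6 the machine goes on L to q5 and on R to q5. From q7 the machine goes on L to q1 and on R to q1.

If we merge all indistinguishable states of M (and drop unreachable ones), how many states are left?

4

First remove the unreachable states {q4,q7}; 6 states remain.
Start with accepting vs non-accepting: {q5} | {q0,q1,q2,q3,q6}.
Split {q0,q1,q2,q3,q6} by δ(·,L) → {q0,q1,q2} and {q3,q6}.
Split {q0,q1,q2} by δ(·,L) → {q0,q1} and {q2}.
Stable partition: {q5} | {q0,q1} | {q3,q6} | {q2} — 4 equivalence classes.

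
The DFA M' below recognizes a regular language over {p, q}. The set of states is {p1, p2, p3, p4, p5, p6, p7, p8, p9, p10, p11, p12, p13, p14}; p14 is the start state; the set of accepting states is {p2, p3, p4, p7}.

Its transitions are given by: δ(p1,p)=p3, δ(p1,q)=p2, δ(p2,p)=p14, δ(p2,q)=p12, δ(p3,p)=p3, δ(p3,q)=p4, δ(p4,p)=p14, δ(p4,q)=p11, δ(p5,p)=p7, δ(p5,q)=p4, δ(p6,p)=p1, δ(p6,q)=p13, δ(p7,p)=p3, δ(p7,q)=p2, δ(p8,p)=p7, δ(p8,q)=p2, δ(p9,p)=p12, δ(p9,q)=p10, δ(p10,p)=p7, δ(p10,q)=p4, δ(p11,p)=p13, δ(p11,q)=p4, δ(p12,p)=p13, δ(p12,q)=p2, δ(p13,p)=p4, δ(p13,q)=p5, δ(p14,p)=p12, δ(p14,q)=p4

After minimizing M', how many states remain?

First remove the unreachable states {p1,p6,p8,p9,p10}; 9 states remain.
Initial partition by acceptance: {p2,p3,p4,p7} | {p5,p11,p12,p13,p14}.
Refine {p2,p3,p4,p7} on symbol p: members go to different blocks, giving {p2,p4} and {p3,p7}.
Refine {p5,p11,p12,p13,p14} on symbol p: members go to different blocks, giving {p11,p12,p14} and {p5} and {p13}.
Split {p11,p12,p14} by δ(·,p) → {p11,p12} and {p14}.
Stable partition: {p2,p4} | {p11,p12} | {p3,p7} | {p5} | {p13} | {p14} — 6 equivalence classes.

6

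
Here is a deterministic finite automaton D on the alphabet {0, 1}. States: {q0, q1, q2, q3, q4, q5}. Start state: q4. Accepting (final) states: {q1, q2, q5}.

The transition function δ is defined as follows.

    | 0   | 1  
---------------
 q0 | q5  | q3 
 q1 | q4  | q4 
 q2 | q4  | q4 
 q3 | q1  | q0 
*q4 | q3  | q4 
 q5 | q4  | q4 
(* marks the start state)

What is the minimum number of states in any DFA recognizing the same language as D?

3

First remove the unreachable states {q2}; 5 states remain.
Initial partition by acceptance: {q1,q5} | {q0,q3,q4}.
Split {q0,q3,q4} by δ(·,0) → {q0,q3} and {q4}.
No further refinement is possible. Final partition (3 blocks): {q1,q5} | {q0,q3} | {q4}.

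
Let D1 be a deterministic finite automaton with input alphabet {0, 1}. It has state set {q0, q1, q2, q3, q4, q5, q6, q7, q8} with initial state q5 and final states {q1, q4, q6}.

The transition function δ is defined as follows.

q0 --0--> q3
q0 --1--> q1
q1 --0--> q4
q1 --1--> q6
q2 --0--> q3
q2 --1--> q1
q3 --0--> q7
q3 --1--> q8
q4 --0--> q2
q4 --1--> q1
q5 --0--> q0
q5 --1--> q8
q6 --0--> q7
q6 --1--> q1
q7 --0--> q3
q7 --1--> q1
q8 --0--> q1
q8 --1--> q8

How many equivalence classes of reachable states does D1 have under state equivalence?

5

All states are reachable from the start state.
Initial partition by acceptance: {q1,q4,q6} | {q0,q2,q3,q5,q7,q8}.
Refine {q1,q4,q6} on symbol 0: members go to different blocks, giving {q4,q6} and {q1}.
Split {q0,q2,q3,q5,q7,q8} by δ(·,0) → {q0,q2,q3,q5,q7} and {q8}.
On input 1, block {q0,q2,q3,q5,q7} splits into {q0,q2,q7} and {q3,q5}.
The partition is now stable with 5 blocks: {q4,q6} | {q0,q2,q7} | {q1} | {q8} | {q3,q5}.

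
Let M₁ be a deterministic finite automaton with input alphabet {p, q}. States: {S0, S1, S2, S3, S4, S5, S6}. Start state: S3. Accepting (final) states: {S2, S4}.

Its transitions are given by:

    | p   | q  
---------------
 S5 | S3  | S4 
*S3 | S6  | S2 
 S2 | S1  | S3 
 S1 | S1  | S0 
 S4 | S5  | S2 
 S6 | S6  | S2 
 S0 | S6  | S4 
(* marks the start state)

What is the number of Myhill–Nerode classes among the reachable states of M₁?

5

Every state is reachable, so we keep all 7.
Start with accepting vs non-accepting: {S2,S4} | {S0,S1,S3,S5,S6}.
Refine {S2,S4} on symbol q: members go to different blocks, giving {S2} and {S4}.
On input q, block {S0,S1,S3,S5,S6} splits into {S0,S5} and {S3,S6} and {S1}.
No further refinement is possible. Final partition (5 blocks): {S2} | {S0,S5} | {S4} | {S3,S6} | {S1}.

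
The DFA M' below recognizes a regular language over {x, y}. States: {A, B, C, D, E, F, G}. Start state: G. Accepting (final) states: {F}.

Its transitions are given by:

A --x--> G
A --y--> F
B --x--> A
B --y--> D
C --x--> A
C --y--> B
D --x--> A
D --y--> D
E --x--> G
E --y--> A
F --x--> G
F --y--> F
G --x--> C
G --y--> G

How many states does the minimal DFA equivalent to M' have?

4

Reachable states from the start: {A,B,C,D,F,G}. Unreachable: {E} — drop them.
P0 = {F} | {A,B,C,D,G}.
On input y, block {A,B,C,D,G} splits into {B,C,D,G} and {A}.
Refine {B,C,D,G} on symbol x: members go to different blocks, giving {B,C,D} and {G}.
No further refinement is possible. Final partition (4 blocks): {F} | {B,C,D} | {A} | {G}.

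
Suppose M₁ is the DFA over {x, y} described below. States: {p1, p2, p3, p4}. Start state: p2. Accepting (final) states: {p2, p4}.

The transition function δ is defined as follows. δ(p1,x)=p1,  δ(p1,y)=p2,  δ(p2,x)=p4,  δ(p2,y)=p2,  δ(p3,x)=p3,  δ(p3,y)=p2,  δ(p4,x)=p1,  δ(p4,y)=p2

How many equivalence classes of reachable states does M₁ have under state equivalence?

3

First remove the unreachable states {p3}; 3 states remain.
P0 = {p2,p4} | {p1}.
Refine {p2,p4} on symbol x: members go to different blocks, giving {p2} and {p4}.
The partition is now stable with 3 blocks: {p2} | {p1} | {p4}.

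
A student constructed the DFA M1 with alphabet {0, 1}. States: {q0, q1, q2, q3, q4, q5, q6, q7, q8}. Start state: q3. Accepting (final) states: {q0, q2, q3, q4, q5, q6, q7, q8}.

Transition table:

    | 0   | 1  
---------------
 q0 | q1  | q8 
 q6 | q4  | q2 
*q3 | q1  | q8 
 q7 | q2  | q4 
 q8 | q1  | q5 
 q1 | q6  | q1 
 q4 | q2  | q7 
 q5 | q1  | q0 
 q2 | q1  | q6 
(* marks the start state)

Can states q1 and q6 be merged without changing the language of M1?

All states are reachable from the start state.
Start with accepting vs non-accepting: {q0,q2,q3,q4,q5,q6,q7,q8} | {q1}.
Split {q0,q2,q3,q4,q5,q6,q7,q8} by δ(·,0) → {q0,q2,q3,q5,q8} and {q4,q6,q7}.
Refine {q0,q2,q3,q5,q8} on symbol 1: members go to different blocks, giving {q0,q3,q5,q8} and {q2}.
On input 0, block {q4,q6,q7} splits into {q4,q7} and {q6}.
The partition is now stable with 5 blocks: {q0,q3,q5,q8} | {q1} | {q4,q7} | {q2} | {q6}.
q1 and q6 end up in different blocks, so they are distinguishable. For instance, the string 'ε' is accepted from only q6.

No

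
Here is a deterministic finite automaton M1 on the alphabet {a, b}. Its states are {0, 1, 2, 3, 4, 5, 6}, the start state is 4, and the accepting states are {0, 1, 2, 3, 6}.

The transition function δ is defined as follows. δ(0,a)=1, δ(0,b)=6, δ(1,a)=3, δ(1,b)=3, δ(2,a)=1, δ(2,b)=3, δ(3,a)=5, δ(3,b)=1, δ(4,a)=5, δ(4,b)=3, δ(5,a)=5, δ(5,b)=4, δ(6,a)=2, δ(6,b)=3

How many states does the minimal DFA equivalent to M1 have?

4

Reachable states from the start: {1,3,4,5}. Unreachable: {0,2,6} — drop them.
P0 = {1,3} | {4,5}.
Split {1,3} by δ(·,a) → {1} and {3}.
On input b, block {4,5} splits into {4} and {5}.
No further refinement is possible. Final partition (4 blocks): {1} | {4} | {3} | {5}.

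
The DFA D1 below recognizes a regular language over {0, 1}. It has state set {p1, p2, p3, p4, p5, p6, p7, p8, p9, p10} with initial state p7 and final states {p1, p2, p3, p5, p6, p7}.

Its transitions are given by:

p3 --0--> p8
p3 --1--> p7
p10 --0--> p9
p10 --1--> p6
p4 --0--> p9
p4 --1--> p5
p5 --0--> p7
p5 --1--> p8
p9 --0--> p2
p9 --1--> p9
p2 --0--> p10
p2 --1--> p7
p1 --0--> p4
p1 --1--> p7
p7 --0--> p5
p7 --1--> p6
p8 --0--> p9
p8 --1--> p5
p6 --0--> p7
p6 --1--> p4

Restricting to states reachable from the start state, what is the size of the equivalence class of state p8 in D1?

3

Reachable states from the start: {p2,p4,p5,p6,p7,p8,p9,p10}. Unreachable: {p1,p3} — drop them.
Initial partition by acceptance: {p2,p5,p6,p7} | {p4,p8,p9,p10}.
Split {p2,p5,p6,p7} by δ(·,0) → {p5,p6,p7} and {p2}.
On input 1, block {p5,p6,p7} splits into {p5,p6} and {p7}.
Refine {p4,p8,p9,p10} on symbol 0: members go to different blocks, giving {p4,p8,p10} and {p9}.
The partition is now stable with 5 blocks: {p5,p6} | {p4,p8,p10} | {p2} | {p7} | {p9}.
State p8 belongs to the block {p4,p8,p10}, which has 3 states.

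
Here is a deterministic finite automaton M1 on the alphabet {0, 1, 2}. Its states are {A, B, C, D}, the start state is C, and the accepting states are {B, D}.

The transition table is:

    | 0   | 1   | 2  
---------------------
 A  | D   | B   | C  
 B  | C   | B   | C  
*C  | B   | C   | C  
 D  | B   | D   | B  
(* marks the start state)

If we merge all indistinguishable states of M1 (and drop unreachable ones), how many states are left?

States {A,D} cannot be reached from the start state, so discard them.
Start with accepting vs non-accepting: {B} | {C}.
No further refinement is possible. Final partition (2 blocks): {B} | {C}.

2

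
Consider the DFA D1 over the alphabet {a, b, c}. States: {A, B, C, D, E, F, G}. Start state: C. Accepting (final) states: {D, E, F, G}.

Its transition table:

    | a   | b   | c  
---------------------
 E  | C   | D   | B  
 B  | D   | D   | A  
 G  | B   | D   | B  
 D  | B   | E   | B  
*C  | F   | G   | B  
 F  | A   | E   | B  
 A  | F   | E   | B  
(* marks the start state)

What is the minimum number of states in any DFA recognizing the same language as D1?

Every state is reachable, so we keep all 7.
Initial partition by acceptance: {D,E,F,G} | {A,B,C}.
Stable partition: {D,E,F,G} | {A,B,C} — 2 equivalence classes.

2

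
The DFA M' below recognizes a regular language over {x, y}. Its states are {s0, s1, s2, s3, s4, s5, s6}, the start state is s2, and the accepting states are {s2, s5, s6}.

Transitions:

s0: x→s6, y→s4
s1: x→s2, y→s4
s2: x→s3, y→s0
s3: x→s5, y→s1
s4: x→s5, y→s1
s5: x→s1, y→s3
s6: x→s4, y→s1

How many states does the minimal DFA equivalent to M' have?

Every state is reachable, so we keep all 7.
Start with accepting vs non-accepting: {s2,s5,s6} | {s0,s1,s3,s4}.
No further refinement is possible. Final partition (2 blocks): {s2,s5,s6} | {s0,s1,s3,s4}.

2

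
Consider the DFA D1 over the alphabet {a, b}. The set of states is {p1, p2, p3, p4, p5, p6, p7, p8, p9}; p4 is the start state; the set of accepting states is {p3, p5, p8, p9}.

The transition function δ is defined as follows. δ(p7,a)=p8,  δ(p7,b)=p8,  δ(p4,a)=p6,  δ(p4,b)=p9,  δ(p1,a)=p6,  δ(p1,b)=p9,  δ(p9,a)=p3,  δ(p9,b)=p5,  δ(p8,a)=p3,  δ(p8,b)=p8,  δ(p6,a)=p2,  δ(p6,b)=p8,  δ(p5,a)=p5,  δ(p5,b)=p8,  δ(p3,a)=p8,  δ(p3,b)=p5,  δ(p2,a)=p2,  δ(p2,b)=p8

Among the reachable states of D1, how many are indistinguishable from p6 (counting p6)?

First remove the unreachable states {p1,p7}; 7 states remain.
Initial partition by acceptance: {p3,p5,p8,p9} | {p2,p4,p6}.
The partition is now stable with 2 blocks: {p3,p5,p8,p9} | {p2,p4,p6}.
The equivalence class containing p6 is {p2,p4,p6}, of size 3.

3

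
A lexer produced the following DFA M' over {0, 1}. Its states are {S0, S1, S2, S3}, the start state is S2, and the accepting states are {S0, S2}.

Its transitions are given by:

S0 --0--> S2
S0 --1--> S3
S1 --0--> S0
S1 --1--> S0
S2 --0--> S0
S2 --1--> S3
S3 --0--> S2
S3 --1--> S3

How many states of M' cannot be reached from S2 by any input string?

BFS from S2 reaches {S0, S2, S3}; the 1 state(s) S1 are never visited.

1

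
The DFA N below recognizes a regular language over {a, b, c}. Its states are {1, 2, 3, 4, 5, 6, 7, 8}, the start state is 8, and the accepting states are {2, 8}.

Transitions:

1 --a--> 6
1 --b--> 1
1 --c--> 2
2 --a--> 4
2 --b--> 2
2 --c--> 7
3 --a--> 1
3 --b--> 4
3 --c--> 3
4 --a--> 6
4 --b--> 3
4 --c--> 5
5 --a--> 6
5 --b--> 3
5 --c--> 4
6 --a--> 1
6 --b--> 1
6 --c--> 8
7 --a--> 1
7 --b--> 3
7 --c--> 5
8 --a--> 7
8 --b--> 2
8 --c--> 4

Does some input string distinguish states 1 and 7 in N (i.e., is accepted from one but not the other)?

Yes

All states are reachable from the start state.
P0 = {2,8} | {1,3,4,5,6,7}.
Refine {1,3,4,5,6,7} on symbol c: members go to different blocks, giving {3,4,5,7} and {1,6}.
The partition is now stable with 3 blocks: {2,8} | {3,4,5,7} | {1,6}.
1 and 7 end up in different blocks, so they are distinguishable. For instance, the string 'c' is accepted from only 1.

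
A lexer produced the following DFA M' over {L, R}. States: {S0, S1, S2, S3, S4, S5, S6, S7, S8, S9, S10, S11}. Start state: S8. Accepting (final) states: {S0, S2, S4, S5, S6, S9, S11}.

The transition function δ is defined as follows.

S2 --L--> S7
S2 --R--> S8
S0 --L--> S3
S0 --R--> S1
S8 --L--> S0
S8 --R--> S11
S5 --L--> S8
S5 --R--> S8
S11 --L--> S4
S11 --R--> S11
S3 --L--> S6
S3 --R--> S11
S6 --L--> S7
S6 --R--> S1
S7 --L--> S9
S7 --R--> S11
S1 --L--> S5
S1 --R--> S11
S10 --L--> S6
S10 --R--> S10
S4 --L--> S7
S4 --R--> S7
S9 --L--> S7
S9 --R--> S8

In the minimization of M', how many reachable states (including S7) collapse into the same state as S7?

4

States {S2,S10} cannot be reached from the start state, so discard them.
Start with accepting vs non-accepting: {S0,S4,S5,S6,S9,S11} | {S1,S3,S7,S8}.
Split {S0,S4,S5,S6,S9,S11} by δ(·,L) → {S0,S4,S5,S6,S9} and {S11}.
No further refinement is possible. Final partition (3 blocks): {S0,S4,S5,S6,S9} | {S1,S3,S7,S8} | {S11}.
The equivalence class containing S7 is {S1,S3,S7,S8}, of size 4.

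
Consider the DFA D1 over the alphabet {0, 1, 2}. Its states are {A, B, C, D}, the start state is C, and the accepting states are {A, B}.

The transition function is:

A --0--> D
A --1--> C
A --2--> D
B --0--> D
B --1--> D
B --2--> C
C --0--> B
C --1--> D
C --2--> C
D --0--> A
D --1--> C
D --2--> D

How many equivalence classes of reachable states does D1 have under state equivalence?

2

Every state is reachable, so we keep all 4.
Initial partition by acceptance: {A,B} | {C,D}.
Stable partition: {A,B} | {C,D} — 2 equivalence classes.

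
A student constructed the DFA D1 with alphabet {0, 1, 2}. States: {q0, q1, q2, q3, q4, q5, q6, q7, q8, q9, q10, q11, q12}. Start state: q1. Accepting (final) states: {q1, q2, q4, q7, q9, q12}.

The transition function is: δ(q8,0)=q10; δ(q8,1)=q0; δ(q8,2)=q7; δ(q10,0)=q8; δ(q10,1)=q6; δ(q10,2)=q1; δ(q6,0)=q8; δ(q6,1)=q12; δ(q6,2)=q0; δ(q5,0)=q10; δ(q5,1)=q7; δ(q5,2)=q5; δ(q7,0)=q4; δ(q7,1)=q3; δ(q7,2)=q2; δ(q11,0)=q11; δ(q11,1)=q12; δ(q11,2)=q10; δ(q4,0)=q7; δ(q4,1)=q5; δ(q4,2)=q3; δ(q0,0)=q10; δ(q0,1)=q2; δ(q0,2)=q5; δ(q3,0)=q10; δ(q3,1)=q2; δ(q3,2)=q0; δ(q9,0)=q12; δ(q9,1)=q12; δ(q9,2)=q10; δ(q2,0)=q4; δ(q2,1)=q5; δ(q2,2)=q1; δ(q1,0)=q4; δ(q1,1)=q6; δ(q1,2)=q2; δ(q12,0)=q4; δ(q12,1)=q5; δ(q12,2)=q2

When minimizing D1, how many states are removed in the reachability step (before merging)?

2

No path from q1 leads to q9, q11; the other 11 states are all reachable.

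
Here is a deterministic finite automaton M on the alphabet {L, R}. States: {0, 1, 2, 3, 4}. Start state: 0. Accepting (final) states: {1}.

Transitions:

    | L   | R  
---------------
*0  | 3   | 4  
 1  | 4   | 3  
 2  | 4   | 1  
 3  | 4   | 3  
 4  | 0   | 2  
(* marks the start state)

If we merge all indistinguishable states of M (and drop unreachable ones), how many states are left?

5

Every state is reachable, so we keep all 5.
P0 = {1} | {0,2,3,4}.
Split {0,2,3,4} by δ(·,R) → {0,3,4} and {2}.
Refine {0,3,4} on symbol R: members go to different blocks, giving {0,3} and {4}.
Split {0,3} by δ(·,L) → {0} and {3}.
The partition is now stable with 5 blocks: {1} | {0} | {2} | {4} | {3}.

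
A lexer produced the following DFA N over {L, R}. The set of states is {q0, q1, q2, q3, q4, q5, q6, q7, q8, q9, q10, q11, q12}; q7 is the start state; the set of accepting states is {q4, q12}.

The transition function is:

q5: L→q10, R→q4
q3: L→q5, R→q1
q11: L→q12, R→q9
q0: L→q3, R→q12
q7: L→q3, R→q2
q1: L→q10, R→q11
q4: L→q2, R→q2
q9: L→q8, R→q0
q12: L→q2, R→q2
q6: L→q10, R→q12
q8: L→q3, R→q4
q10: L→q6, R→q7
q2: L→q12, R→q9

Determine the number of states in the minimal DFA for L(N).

Every state is reachable, so we keep all 13.
Start with accepting vs non-accepting: {q4,q12} | {q0,q1,q2,q3,q5,q6,q7,q8,q9,q10,q11}.
Refine {q0,q1,q2,q3,q5,q6,q7,q8,q9,q10,q11} on symbol L: members go to different blocks, giving {q0,q1,q3,q5,q6,q7,q8,q9,q10} and {q2,q11}.
Split {q0,q1,q3,q5,q6,q7,q8,q9,q10} by δ(·,R) → {q0,q5,q6,q8} and {q3,q9,q10} and {q1,q7}.
Refine {q3,q9,q10} on symbol R: members go to different blocks, giving {q3,q10} and {q9}.
The partition is now stable with 6 blocks: {q4,q12} | {q0,q5,q6,q8} | {q2,q11} | {q3,q10} | {q1,q7} | {q9}.

6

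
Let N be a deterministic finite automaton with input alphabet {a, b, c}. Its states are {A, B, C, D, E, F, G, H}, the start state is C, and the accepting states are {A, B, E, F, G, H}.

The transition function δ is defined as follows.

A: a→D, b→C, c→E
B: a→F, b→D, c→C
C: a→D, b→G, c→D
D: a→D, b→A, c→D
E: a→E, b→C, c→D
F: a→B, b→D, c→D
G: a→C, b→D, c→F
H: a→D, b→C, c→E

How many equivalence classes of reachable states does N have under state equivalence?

Reachable states from the start: {A,B,C,D,E,F,G}. Unreachable: {H} — drop them.
Initial partition by acceptance: {A,B,E,F,G} | {C,D}.
On input a, block {A,B,E,F,G} splits into {B,E,F} and {A,G}.
No further refinement is possible. Final partition (3 blocks): {B,E,F} | {C,D} | {A,G}.

3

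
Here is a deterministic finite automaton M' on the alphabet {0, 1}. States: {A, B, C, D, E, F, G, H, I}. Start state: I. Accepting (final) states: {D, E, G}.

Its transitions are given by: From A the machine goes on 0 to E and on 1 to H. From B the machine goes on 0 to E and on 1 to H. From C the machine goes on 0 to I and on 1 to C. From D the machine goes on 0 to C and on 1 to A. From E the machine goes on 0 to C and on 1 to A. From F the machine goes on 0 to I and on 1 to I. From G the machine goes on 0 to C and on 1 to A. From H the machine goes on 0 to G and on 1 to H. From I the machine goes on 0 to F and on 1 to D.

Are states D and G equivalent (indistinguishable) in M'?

States {B} cannot be reached from the start state, so discard them.
P0 = {D,E,G} | {A,C,F,H,I}.
Refine {A,C,F,H,I} on symbol 0: members go to different blocks, giving {C,F,I} and {A,H}.
Split {C,F,I} by δ(·,1) → {C,F} and {I}.
On input 1, block {C,F} splits into {C} and {F}.
Stable partition: {D,E,G} | {C} | {A,H} | {I} | {F} — 5 equivalence classes.
D and G lie in the same block of the stable partition, so they are equivalent — no string distinguishes them.

Yes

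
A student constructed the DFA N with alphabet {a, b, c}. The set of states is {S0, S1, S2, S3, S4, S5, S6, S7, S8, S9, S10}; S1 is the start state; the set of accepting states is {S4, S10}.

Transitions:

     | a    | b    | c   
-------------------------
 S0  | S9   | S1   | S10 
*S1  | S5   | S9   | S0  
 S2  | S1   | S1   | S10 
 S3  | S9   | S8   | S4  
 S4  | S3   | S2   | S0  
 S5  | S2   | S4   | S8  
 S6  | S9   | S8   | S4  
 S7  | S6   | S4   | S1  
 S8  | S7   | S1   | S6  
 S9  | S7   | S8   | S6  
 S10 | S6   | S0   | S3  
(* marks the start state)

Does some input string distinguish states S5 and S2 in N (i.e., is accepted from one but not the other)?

All states are reachable from the start state.
Initial partition by acceptance: {S4,S10} | {S0,S1,S2,S3,S5,S6,S7,S8,S9}.
On input b, block {S0,S1,S2,S3,S5,S6,S7,S8,S9} splits into {S0,S1,S2,S3,S6,S8,S9} and {S5,S7}.
Split {S0,S1,S2,S3,S6,S8,S9} by δ(·,a) → {S0,S2,S3,S6} and {S1,S8,S9}.
The partition is now stable with 4 blocks: {S4,S10} | {S0,S2,S3,S6} | {S5,S7} | {S1,S8,S9}.
S5 and S2 end up in different blocks, so they are distinguishable. For instance, the string 'b' is accepted from only S5.

Yes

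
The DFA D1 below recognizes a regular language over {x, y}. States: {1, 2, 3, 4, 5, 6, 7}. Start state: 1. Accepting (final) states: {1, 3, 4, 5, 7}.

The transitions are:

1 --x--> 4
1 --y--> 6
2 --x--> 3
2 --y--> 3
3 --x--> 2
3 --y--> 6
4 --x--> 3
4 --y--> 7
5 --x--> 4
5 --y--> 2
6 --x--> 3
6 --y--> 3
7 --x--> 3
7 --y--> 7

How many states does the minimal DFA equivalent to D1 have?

First remove the unreachable states {5}; 6 states remain.
Start with accepting vs non-accepting: {1,3,4,7} | {2,6}.
On input x, block {1,3,4,7} splits into {1,4,7} and {3}.
Refine {1,4,7} on symbol x: members go to different blocks, giving {4,7} and {1}.
The partition is now stable with 4 blocks: {4,7} | {2,6} | {3} | {1}.

4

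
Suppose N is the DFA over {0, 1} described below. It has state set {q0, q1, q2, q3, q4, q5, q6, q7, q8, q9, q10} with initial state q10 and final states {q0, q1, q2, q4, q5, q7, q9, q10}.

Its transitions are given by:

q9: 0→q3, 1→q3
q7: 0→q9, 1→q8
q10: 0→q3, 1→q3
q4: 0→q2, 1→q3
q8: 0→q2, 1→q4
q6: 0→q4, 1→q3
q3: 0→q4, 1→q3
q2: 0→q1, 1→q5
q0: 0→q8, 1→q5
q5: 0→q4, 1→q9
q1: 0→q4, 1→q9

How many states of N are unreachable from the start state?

Starting at q10 and following transitions, the reachable set is {q1, q2, q3, q4, q5, q9, q10}. That leaves q0, q6, q7, q8 unreachable — 4 in total.

4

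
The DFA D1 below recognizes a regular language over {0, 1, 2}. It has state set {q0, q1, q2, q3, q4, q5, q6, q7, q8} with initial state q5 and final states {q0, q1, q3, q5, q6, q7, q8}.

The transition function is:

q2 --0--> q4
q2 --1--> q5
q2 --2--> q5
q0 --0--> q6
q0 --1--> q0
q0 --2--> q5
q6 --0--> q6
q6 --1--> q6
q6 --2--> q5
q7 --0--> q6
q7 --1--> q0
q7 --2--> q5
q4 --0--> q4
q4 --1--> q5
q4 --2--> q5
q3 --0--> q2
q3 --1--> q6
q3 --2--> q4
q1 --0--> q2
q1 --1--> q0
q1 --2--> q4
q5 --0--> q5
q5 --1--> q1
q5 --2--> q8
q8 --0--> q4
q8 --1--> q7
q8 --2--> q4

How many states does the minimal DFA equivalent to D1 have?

First remove the unreachable states {q3}; 8 states remain.
Initial partition by acceptance: {q0,q1,q5,q6,q7,q8} | {q2,q4}.
Split {q0,q1,q5,q6,q7,q8} by δ(·,0) → {q0,q5,q6,q7} and {q1,q8}.
On input 1, block {q0,q5,q6,q7} splits into {q0,q6,q7} and {q5}.
The partition is now stable with 4 blocks: {q0,q6,q7} | {q2,q4} | {q1,q8} | {q5}.

4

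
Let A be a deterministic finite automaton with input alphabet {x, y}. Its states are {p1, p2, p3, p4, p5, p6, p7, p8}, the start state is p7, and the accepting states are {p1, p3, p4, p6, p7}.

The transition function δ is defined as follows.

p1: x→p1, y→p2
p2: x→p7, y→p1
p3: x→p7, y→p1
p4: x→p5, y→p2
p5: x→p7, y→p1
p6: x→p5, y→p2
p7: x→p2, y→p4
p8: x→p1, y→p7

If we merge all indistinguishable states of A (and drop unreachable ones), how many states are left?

Reachable states from the start: {p1,p2,p4,p5,p7}. Unreachable: {p3,p6,p8} — drop them.
Start with accepting vs non-accepting: {p1,p4,p7} | {p2,p5}.
Split {p1,p4,p7} by δ(·,x) → {p4,p7} and {p1}.
Refine {p4,p7} on symbol y: members go to different blocks, giving {p4} and {p7}.
Stable partition: {p4} | {p2,p5} | {p1} | {p7} — 4 equivalence classes.

4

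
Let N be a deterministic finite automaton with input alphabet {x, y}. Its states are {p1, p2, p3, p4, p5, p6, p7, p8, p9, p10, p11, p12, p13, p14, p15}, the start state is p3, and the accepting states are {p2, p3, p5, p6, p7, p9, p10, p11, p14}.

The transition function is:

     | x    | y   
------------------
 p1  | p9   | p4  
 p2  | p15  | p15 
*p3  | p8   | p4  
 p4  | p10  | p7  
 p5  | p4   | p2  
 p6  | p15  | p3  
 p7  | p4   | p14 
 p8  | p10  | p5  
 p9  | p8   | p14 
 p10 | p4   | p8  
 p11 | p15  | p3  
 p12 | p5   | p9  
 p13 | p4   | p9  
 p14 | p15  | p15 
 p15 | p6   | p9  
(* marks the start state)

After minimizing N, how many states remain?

States {p1,p11,p12,p13} cannot be reached from the start state, so discard them.
Start with accepting vs non-accepting: {p2,p3,p5,p6,p7,p9,p10,p14} | {p4,p8,p15}.
Refine {p2,p3,p5,p6,p7,p9,p10,p14} on symbol y: members go to different blocks, giving {p2,p3,p10,p14} and {p5,p6,p7,p9}.
Refine {p4,p8,p15} on symbol x: members go to different blocks, giving {p4,p8} and {p15}.
Split {p2,p3,p10,p14} by δ(·,x) → {p2,p14} and {p3,p10}.
Refine {p5,p6,p7,p9} on symbol x: members go to different blocks, giving {p5,p7,p9} and {p6}.
Stable partition: {p2,p14} | {p4,p8} | {p5,p7,p9} | {p15} | {p3,p10} | {p6} — 6 equivalence classes.

6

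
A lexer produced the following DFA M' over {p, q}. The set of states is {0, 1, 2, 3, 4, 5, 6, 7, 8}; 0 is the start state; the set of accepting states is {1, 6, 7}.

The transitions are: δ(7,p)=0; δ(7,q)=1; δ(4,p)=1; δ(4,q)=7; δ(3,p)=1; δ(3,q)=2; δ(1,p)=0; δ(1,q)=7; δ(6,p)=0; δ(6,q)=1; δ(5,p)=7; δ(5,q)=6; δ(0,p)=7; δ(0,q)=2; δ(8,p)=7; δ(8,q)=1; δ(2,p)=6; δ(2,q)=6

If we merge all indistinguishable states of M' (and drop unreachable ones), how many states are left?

3

States {3,4,5,8} cannot be reached from the start state, so discard them.
Initial partition by acceptance: {1,6,7} | {0,2}.
On input q, block {0,2} splits into {0} and {2}.
Stable partition: {1,6,7} | {0} | {2} — 3 equivalence classes.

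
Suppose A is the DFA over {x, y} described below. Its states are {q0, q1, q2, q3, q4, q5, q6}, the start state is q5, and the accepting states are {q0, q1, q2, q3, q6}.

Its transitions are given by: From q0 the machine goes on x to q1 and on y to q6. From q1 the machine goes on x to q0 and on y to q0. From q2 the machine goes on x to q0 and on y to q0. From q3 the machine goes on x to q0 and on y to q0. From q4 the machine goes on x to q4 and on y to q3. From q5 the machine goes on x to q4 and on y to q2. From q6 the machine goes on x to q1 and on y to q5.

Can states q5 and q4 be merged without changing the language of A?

Yes

Every state is reachable, so we keep all 7.
P0 = {q0,q1,q2,q3,q6} | {q4,q5}.
Refine {q0,q1,q2,q3,q6} on symbol y: members go to different blocks, giving {q0,q1,q2,q3} and {q6}.
On input y, block {q0,q1,q2,q3} splits into {q1,q2,q3} and {q0}.
Stable partition: {q1,q2,q3} | {q4,q5} | {q6} | {q0} — 4 equivalence classes.
q5 and q4 lie in the same block of the stable partition, so they are equivalent — no string distinguishes them.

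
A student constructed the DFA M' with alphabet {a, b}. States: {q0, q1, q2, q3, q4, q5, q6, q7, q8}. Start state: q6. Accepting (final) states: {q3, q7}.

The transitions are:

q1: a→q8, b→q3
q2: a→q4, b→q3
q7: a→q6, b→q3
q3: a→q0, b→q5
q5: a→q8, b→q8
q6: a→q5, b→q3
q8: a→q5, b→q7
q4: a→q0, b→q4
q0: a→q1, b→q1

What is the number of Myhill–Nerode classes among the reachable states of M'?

Reachable states from the start: {q0,q1,q3,q5,q6,q7,q8}. Unreachable: {q2,q4} — drop them.
P0 = {q3,q7} | {q0,q1,q5,q6,q8}.
Split {q3,q7} by δ(·,b) → {q3} and {q7}.
Refine {q0,q1,q5,q6,q8} on symbol b: members go to different blocks, giving {q0,q5} and {q1,q6} and {q8}.
On input a, block {q0,q5} splits into {q0} and {q5}.
On input a, block {q1,q6} splits into {q1} and {q6}.
The partition is now stable with 7 blocks: {q3} | {q0} | {q7} | {q1} | {q8} | {q5} | {q6}.

7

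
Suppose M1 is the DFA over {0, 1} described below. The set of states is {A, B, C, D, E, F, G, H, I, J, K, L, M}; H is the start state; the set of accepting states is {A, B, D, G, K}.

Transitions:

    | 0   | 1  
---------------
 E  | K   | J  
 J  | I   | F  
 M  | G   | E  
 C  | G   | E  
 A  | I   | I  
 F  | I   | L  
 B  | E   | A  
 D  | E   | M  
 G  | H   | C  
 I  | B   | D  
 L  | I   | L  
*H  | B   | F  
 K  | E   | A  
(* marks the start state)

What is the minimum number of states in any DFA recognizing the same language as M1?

All states are reachable from the start state.
Initial partition by acceptance: {A,B,D,G,K} | {C,E,F,H,I,J,L,M}.
Split {A,B,D,G,K} by δ(·,1) → {A,D,G} and {B,K}.
Refine {C,E,F,H,I,J,L,M} on symbol 0: members go to different blocks, giving {E,H,I} and {F,J,L} and {C,M}.
Split {A,D,G} by δ(·,1) → {D,G} and {A}.
On input 1, block {E,H,I} splits into {E,H} and {I}.
No further refinement is possible. Final partition (7 blocks): {D,G} | {E,H} | {B,K} | {F,J,L} | {C,M} | {A} | {I}.

7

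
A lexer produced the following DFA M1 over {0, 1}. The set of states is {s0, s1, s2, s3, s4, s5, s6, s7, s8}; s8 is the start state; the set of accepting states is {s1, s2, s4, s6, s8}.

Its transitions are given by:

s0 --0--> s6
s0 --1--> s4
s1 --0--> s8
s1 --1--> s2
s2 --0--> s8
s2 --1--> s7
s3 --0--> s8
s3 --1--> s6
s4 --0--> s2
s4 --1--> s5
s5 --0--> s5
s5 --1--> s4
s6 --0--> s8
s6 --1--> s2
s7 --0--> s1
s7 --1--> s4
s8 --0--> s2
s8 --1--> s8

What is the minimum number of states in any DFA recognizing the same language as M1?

Reachable states from the start: {s1,s2,s4,s5,s7,s8}. Unreachable: {s0,s3,s6} — drop them.
P0 = {s1,s2,s4,s8} | {s5,s7}.
Refine {s1,s2,s4,s8} on symbol 1: members go to different blocks, giving {s1,s8} and {s2,s4}.
Refine {s1,s8} on symbol 0: members go to different blocks, giving {s1} and {s8}.
Refine {s5,s7} on symbol 0: members go to different blocks, giving {s5} and {s7}.
On input 0, block {s2,s4} splits into {s2} and {s4}.
No further refinement is possible. Final partition (6 blocks): {s1} | {s5} | {s2} | {s8} | {s7} | {s4}.

6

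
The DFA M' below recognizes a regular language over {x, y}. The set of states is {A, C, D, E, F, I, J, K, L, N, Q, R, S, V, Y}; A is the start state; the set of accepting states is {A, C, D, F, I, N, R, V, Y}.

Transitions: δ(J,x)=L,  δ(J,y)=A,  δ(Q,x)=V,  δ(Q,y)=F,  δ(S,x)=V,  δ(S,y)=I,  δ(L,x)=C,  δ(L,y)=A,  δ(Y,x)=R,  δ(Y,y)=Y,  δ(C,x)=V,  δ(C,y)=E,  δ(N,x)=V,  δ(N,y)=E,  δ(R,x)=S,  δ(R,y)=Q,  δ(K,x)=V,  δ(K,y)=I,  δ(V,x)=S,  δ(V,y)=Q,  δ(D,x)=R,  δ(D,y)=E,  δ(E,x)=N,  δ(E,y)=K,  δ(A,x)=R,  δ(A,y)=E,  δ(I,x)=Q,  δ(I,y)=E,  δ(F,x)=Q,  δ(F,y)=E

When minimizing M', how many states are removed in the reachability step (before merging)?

No path from A leads to C, D, J, L, Y; the other 10 states are all reachable.

5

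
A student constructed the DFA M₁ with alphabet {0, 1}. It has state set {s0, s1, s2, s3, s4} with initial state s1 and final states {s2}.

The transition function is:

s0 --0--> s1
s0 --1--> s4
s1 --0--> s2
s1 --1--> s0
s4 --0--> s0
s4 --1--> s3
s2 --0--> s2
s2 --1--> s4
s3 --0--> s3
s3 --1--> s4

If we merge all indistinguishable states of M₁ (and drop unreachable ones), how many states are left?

Start with accepting vs non-accepting: {s2} | {s0,s1,s3,s4}.
Split {s0,s1,s3,s4} by δ(·,0) → {s0,s3,s4} and {s1}.
Refine {s0,s3,s4} on symbol 0: members go to different blocks, giving {s3,s4} and {s0}.
On input 0, block {s3,s4} splits into {s3} and {s4}.
The partition is now stable with 5 blocks: {s2} | {s3} | {s1} | {s0} | {s4}.

5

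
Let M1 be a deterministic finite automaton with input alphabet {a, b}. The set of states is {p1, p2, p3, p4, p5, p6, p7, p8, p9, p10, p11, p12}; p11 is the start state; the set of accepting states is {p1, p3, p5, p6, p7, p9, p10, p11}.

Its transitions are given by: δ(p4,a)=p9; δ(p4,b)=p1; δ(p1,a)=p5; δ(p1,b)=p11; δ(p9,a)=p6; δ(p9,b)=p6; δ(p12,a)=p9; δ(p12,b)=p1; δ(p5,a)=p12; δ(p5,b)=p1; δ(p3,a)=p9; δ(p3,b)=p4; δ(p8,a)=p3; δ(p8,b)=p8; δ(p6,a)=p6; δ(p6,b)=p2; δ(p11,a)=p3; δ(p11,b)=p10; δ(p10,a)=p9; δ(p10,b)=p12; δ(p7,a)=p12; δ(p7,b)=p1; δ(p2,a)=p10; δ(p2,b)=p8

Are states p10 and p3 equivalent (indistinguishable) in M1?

Yes

Reachable states from the start: {p1,p2,p3,p4,p5,p6,p8,p9,p10,p11,p12}. Unreachable: {p7} — drop them.
P0 = {p1,p3,p5,p6,p9,p10,p11} | {p2,p4,p8,p12}.
Refine {p1,p3,p5,p6,p9,p10,p11} on symbol a: members go to different blocks, giving {p1,p3,p6,p9,p10,p11} and {p5}.
On input a, block {p1,p3,p6,p9,p10,p11} splits into {p3,p6,p9,p10,p11} and {p1}.
On input b, block {p3,p6,p9,p10,p11} splits into {p3,p6,p10} and {p9,p11}.
Refine {p3,p6,p10} on symbol a: members go to different blocks, giving {p3,p10} and {p6}.
Refine {p2,p4,p8,p12} on symbol a: members go to different blocks, giving {p2,p8} and {p4,p12}.
On input a, block {p9,p11} splits into {p9} and {p11}.
No further refinement is possible. Final partition (8 blocks): {p3,p10} | {p2,p8} | {p5} | {p1} | {p9} | {p6} | {p4,p12} | {p11}.
p10 and p3 lie in the same block of the stable partition, so they are equivalent — no string distinguishes them.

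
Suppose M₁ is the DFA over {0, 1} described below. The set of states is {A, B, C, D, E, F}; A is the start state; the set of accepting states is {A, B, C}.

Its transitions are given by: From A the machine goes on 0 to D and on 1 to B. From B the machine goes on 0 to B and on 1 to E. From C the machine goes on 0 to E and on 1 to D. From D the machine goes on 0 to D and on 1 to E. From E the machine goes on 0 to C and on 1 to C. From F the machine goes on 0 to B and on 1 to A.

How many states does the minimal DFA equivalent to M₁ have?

First remove the unreachable states {F}; 5 states remain.
Initial partition by acceptance: {A,B,C} | {D,E}.
Refine {A,B,C} on symbol 0: members go to different blocks, giving {A,C} and {B}.
Split {A,C} by δ(·,1) → {A} and {C}.
On input 0, block {D,E} splits into {D} and {E}.
No further refinement is possible. Final partition (5 blocks): {A} | {D} | {B} | {C} | {E}.

5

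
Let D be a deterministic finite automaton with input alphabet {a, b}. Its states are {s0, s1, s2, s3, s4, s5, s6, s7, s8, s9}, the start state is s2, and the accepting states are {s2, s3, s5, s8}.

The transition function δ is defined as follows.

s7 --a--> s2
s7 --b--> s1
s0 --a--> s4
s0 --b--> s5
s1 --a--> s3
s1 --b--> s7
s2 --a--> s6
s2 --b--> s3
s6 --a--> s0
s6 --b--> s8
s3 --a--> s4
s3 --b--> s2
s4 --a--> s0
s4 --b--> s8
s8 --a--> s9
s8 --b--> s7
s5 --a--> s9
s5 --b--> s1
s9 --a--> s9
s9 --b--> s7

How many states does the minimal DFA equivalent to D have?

5

P0 = {s2,s3,s5,s8} | {s0,s1,s4,s6,s7,s9}.
Split {s2,s3,s5,s8} by δ(·,b) → {s2,s3} and {s5,s8}.
On input a, block {s0,s1,s4,s6,s7,s9} splits into {s0,s4,s6,s9} and {s1,s7}.
Split {s0,s4,s6,s9} by δ(·,b) → {s0,s4,s6} and {s9}.
The partition is now stable with 5 blocks: {s2,s3} | {s0,s4,s6} | {s5,s8} | {s1,s7} | {s9}.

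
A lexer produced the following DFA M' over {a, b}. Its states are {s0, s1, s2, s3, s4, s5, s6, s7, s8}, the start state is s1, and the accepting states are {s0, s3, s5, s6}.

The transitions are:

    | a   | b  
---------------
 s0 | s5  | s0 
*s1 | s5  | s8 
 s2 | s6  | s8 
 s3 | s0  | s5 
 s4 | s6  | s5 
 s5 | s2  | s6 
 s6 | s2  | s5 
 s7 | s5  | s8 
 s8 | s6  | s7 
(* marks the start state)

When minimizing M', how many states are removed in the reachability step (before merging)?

3

No path from s1 leads to s0, s3, s4; the other 6 states are all reachable.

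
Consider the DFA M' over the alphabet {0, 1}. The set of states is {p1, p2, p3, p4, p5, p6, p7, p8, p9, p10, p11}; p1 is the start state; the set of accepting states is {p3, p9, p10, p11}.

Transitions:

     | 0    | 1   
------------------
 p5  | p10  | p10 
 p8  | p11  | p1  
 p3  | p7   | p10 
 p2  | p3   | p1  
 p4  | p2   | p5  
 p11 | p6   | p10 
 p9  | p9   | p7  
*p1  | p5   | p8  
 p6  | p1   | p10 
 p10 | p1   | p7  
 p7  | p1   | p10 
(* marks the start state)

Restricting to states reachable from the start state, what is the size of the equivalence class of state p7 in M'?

2

States {p2,p3,p4,p9} cannot be reached from the start state, so discard them.
Initial partition by acceptance: {p10,p11} | {p1,p5,p6,p7,p8}.
On input 1, block {p10,p11} splits into {p10} and {p11}.
On input 0, block {p1,p5,p6,p7,p8} splits into {p1,p6,p7} and {p5} and {p8}.
On input 0, block {p1,p6,p7} splits into {p6,p7} and {p1}.
The partition is now stable with 6 blocks: {p10} | {p6,p7} | {p11} | {p5} | {p8} | {p1}.
The equivalence class containing p7 is {p6,p7}, of size 2.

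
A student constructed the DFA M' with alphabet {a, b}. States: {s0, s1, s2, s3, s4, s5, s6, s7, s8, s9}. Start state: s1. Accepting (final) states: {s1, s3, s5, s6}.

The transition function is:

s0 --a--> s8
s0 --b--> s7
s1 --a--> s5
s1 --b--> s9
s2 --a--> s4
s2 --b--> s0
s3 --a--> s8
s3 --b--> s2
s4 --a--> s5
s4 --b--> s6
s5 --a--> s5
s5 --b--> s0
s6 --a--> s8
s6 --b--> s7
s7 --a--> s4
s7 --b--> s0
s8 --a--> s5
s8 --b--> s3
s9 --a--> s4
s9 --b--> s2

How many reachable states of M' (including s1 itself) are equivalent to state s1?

2

Start with accepting vs non-accepting: {s1,s3,s5,s6} | {s0,s2,s4,s7,s8,s9}.
Split {s1,s3,s5,s6} by δ(·,a) → {s1,s5} and {s3,s6}.
Split {s0,s2,s4,s7,s8,s9} by δ(·,a) → {s0,s2,s7,s9} and {s4,s8}.
Stable partition: {s1,s5} | {s0,s2,s7,s9} | {s3,s6} | {s4,s8} — 4 equivalence classes.
The equivalence class containing s1 is {s1,s5}, of size 2.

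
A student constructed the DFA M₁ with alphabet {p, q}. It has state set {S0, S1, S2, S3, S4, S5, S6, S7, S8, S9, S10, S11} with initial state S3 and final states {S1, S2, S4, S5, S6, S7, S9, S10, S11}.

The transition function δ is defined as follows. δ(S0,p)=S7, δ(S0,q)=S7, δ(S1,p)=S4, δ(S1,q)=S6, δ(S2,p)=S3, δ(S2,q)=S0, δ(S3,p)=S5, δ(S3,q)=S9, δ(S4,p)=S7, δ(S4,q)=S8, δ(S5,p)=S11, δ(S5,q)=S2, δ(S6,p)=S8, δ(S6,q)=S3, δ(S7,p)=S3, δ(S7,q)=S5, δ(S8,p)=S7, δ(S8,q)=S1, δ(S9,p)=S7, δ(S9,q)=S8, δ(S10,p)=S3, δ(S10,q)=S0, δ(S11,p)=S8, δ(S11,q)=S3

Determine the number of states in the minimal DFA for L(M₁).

9

Reachable states from the start: {S0,S1,S2,S3,S4,S5,S6,S7,S8,S9,S11}. Unreachable: {S10} — drop them.
Start with accepting vs non-accepting: {S1,S2,S4,S5,S6,S7,S9,S11} | {S0,S3,S8}.
Split {S1,S2,S4,S5,S6,S7,S9,S11} by δ(·,p) → {S1,S4,S5,S9} and {S2,S6,S7,S11}.
On input p, block {S1,S4,S5,S9} splits into {S4,S5,S9} and {S1}.
On input q, block {S4,S5,S9} splits into {S4,S9} and {S5}.
Split {S0,S3,S8} by δ(·,p) → {S0,S8} and {S3}.
Refine {S0,S8} on symbol q: members go to different blocks, giving {S0} and {S8}.
Refine {S2,S6,S7,S11} on symbol p: members go to different blocks, giving {S2,S7} and {S6,S11}.
Refine {S2,S7} on symbol q: members go to different blocks, giving {S2} and {S7}.
The partition is now stable with 9 blocks: {S4,S9} | {S0} | {S2} | {S1} | {S5} | {S3} | {S8} | {S6,S11} | {S7}.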